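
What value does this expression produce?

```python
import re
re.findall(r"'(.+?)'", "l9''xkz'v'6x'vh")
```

["'xkz", '6x']

The `?` after the quantifier makes it lazy — it takes as little as possible before letting the rest of the pattern try.
One capturing group, so `findall` returns just the captured substring from each match — 2 in all.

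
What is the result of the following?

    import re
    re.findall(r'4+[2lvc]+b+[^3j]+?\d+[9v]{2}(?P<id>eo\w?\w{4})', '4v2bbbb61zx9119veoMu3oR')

['eoMu3oR']

Pattern: one or more of a literal '4'; then one or more of one of [2lvc], then one or more of the literal 'b', then one or more of any character except [3j] (lazy); then one or more of a digit, then exactly 2 of one of [9v]; then the literal 'eo', then optionally a word character, then exactly 4 of a word character (captured as 'id').
Scanning left to right: at [0:23] match '4v2bbbb61zx9119veoMu3oR', group 1 = 'eoMu3oR'.
One capturing group, so `findall` returns just the captured substring from the one match — 1 in all.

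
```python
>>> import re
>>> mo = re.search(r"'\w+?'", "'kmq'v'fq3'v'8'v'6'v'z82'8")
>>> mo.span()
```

(0, 5)

The match spans [0:5] → "'kmq'".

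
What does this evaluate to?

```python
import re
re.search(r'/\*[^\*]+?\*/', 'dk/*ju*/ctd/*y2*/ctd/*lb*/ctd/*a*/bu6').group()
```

'/*ju*/'

`re.search` scans for the first position where the pattern succeeds.
The match spans [2:8] → '/*ju*/'.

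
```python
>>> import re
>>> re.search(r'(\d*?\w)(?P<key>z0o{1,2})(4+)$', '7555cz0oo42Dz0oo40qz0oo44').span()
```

(16, 25)

The match spans [16:25] → '40qz0oo44'.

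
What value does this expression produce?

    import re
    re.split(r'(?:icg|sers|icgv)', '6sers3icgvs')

['6', '3', 'vs']

Alternation tries branches left to right and keeps the first one that lets the overall match succeed at that position.
Each match becomes a cut point; 3 segments remain.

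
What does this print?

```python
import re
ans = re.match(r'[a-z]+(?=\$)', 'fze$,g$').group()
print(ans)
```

fze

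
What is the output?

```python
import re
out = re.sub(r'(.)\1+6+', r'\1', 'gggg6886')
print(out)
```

g8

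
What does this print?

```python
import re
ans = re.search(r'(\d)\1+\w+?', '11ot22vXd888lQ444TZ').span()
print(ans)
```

A backreference is literal: `\1` must see the identical characters the first group matched.
`search` walks the string left to right and returns the first match it finds.
The match spans [0:3] → '11o'.
Captured: group 1 = '1'.

(0, 3)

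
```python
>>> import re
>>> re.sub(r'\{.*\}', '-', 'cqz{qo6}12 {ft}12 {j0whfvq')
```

'cqz-12 {j0whfvq'

Matches: at [3:15] → '{qo6}12 {ft}'.
Each match is replaced by '-'.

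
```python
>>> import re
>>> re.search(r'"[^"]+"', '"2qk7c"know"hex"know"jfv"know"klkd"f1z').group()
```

'"2qk7c"'

`search` walks the string left to right and returns the first match it finds.
The match spans [0:7] → '"2qk7c"'.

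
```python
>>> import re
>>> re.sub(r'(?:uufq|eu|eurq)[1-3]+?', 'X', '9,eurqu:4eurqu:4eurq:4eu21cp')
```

'9,eurqu:4eurqu:4eurq:4X1cp'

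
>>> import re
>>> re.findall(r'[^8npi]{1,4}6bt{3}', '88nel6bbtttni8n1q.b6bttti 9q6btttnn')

This matches 1 to 4 of any character except [8npi]; then the literal '6b', then exactly 3 of the literal 't'.
Scanning left to right: at [15:24] → '1q.b6bttt'; at [25:33] → ' 9q6bttt'.
Since nothing is captured, `findall` lists the 2 matched substrings directly.

['1q.b6bttt', ' 9q6bttt']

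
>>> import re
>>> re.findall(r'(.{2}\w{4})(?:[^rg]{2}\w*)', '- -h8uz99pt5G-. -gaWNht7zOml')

The pattern matches exactly 2 of any character, then exactly 4 of a word character (captured); then exactly 2 of any character except [rg], then zero or more of a word character (non-capturing group).
Matches: at [1:13] match ' -h8uz99pt5G', group 1 = ' -h8uz'; at [15:28] match ' -gaWNht7zOml', group 1 = ' -gaWN'.
One capturing group, so `findall` returns just the captured substring from each match — 2 in all.

[' -h8uz', ' -gaWN']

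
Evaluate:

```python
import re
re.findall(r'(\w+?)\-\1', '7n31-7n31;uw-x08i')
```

['7n31']

`\1` has to match the exact text group 1 already captured.
`findall` collects group 1 from the one match (1 total).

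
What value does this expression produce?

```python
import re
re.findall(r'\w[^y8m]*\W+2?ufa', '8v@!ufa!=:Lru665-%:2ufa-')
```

['8v@!ufa!=:Lru665-%:2ufa']

`findall` yields the raw match text (1 of them) because the pattern has no groups.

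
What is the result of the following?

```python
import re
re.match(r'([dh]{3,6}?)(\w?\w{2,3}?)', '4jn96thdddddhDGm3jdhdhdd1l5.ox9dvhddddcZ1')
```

This matches 3 to 6 of one of [dh] (lazy) (captured); then optionally a word character, then 2 to 3 of a word character (lazy) (captured).
`re.match` only tries the pattern at the start of the string.
Here the pattern fails at index 0, so the call returns None.

None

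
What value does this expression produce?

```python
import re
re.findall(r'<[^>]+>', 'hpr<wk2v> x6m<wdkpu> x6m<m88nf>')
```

['<wk2v>', '<wdkpu>', '<m88nf>']

Matches: at [3:9] → '<wk2v>'; at [13:20] → '<wdkpu>'; at [24:31] → '<m88nf>'.
No capturing groups, so `findall` returns the 3 full match strings.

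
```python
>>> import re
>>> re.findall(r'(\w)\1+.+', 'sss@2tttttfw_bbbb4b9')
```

['s']

After group 1 captures some text, `\1` only succeeds where that same text appears again.
Scanning left to right: at [0:20] match 'sss@2tttttfw_bbbb4b9', group 1 = 's'.
Because there's exactly one group, `findall` drops the full match and keeps group 1 from the one hit.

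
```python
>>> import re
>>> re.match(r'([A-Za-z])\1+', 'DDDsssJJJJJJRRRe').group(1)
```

'D'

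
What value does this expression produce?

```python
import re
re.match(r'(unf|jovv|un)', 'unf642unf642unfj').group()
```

'unf'

The regex engine tests alternatives in the order written; an earlier branch that matches wins even if a later one would match more.
With `match`, the pattern is implicitly anchored at the beginning.
The match spans [0:3] → 'unf'.
Captured: group 1 = 'unf'.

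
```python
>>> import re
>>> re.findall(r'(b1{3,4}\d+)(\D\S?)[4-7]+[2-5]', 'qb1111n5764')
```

With 2 capturing groups, `findall` returns a 2-tuple per match.

[('b1111', 'n5')]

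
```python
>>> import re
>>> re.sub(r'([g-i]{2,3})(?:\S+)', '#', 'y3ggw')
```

'y3#'

The pattern matches 2 to 3 of a character in [g-i] (captured); then one or more of a non-whitespace character (non-capturing group).
`sub` substitutes '#' at each match site.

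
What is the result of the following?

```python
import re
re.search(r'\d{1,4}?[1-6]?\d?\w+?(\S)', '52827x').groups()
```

('7',)

The pattern matches 1 to 4 of a digit (lazy), then optionally a character in [1-6], then optionally a digit; then one or more of a word character (lazy); then a non-whitespace character (captured).
`re.search` scans for the first position where the pattern succeeds.
The match spans [0:5] → '52827'.
Captured: group 1 = '7'.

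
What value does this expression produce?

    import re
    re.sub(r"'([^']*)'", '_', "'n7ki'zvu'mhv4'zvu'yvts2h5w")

Matches: at [0:6] → "'n7ki'"; at [9:15] → "'mhv4'".
Each match is replaced by '_'.

"_zvu_zvu'yvts2h5w"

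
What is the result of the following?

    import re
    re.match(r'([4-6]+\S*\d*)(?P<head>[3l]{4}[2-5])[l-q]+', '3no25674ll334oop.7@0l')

This matches one or more of a character in [4-6], then zero or more of a non-whitespace character, then zero or more of a digit (captured); then exactly 4 of one of [3l], then a character in [2-5] (captured as 'head'); then one or more of a character in [l-q].
`re.match` won't scan ahead — the pattern has to work from the very first character.
Here position 0 doesn't satisfy it, so the call returns None.

None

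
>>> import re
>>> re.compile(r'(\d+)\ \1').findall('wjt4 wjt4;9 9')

['9']

A backreference is literal: `\1` must see the identical characters the first group matched.
Scanning left to right: at [10:13] match '9 9', group 1 = '9'.
One capturing group, so `findall` returns just the captured substring from the one match — 1 in all.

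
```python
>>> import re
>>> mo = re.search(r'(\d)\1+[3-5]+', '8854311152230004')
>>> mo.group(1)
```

The match spans [0:5] → '88543'.
Captured: group 1 = '8'.

'8'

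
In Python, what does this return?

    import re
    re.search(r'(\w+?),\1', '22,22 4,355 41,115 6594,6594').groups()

A backreference is literal: `\1` must see the identical characters the first group matched.
`search` walks the string left to right and returns the first match it finds.
The match spans [0:5] → '22,22'.
Captured: group 1 = '22'.

('22',)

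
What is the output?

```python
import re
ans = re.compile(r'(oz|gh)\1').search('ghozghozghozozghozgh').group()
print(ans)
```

The backreference `\1` re-matches whatever the first group consumed, character for character.
`re.search` scans for the first position where the pattern succeeds.
The match spans [10:14] → 'ozoz'.
Captured: group 1 = 'oz'.

ozoz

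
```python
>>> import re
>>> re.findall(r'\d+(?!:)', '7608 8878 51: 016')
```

['7608', '8878', '5', '016']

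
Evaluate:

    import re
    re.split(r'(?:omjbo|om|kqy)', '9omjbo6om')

The regex engine tests alternatives in the order written; an earlier branch that matches wins even if a later one would match more.
The string is cut at each match, leaving 3 pieces.

['9', '6', '']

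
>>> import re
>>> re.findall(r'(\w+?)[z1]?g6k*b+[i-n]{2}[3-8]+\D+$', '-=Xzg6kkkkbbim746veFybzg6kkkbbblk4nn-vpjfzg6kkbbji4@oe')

['vpjf']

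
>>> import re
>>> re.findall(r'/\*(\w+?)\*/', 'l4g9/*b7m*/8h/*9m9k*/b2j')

['b7m', '9m9k']

Walking the string: at [4:11] match '/*b7m*/', group 1 = 'b7m'; at [13:21] match '/*9m9k*/', group 1 = '9m9k'.
`findall` collects group 1 from each match (2 total).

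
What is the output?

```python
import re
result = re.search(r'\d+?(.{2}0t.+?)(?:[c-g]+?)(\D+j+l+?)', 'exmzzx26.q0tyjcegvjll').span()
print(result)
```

(6, 20)

A `+?`/`*?`/`{m,n}?` starts at its minimum and grows only as far as needed for what follows to match.
The match spans [6:20] → '26.q0tyjcegvjl'.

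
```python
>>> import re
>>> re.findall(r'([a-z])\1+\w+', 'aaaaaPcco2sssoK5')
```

['a']

The backreference `\1` re-matches whatever the first group consumed, character for character.
Scanning left to right: at [0:16] match 'aaaaaPcco2sssoK5', group 1 = 'a'.
`findall` collects group 1 from the one match (1 total).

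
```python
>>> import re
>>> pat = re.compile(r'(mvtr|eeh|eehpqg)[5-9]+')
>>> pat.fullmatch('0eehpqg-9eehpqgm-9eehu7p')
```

None

For `fullmatch`, every character of the input must be accounted for by the pattern.
Here the pattern can't cover the whole string, so the call returns None.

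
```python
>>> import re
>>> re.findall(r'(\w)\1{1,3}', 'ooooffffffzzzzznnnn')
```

`\1` has to match the exact text group 1 already captured.
Because there's exactly one group, `findall` drops the full match and keeps group 1 from each hit.

['o', 'f', 'f', 'z', 'n']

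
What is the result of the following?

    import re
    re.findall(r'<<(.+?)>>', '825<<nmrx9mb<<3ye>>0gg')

['nmrx9mb<<3ye']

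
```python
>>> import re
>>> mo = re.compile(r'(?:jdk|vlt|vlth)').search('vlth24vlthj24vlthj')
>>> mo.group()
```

Alternation tries branches left to right and keeps the first one that lets the overall match succeed at that position.
The match spans [0:3] → 'vlt'.

'vlt'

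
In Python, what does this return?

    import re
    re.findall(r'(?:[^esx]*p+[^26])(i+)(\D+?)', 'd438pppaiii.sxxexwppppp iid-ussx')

[('iii', '.'), ('ii', 'd')]

This matches zero or more of any character except [esx], then one or more of a literal 'p', then any character except [26] (non-capturing group); then one or more of a literal 'i' (captured); then one or more of a non-digit (lazy) (captured).
Because the quantifier is non-greedy, it stops expanding at the earliest point where the rest of the pattern can succeed.
Scanning left to right: at [0:12] match 'd438pppaiii.', groups = ('iii', '.'); at [17:27] match 'wppppp iid', groups = ('ii', 'd').
`findall` packs the 2 group values into a tuple for every match.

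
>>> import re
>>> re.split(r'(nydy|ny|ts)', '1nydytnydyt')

['1', 'nydy', 't', 'nydy', 't']

Branches in `(...|...)` are attempted left-to-right; the first branch that allows the whole pattern to succeed is taken.
Matches to split on: at [1:5] → 'nydy'; at [6:10] → 'nydy'.
The group in the pattern means `split` returns the separators' captures alongside the pieces.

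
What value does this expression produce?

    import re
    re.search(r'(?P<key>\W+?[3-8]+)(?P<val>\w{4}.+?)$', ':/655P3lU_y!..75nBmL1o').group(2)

The pattern matches one or more of a non-word character (lazy), then one or more of a character in [3-8] (captured as 'key'); then exactly 4 of a word character, then one or more of any character (lazy) (captured as 'val'); then anchored at the end.
`re.search` scans for the first position where the pattern succeeds.
The match spans [0:22] → ':/655P3lU_y!..75nBmL1o'.
Captured: group 1 = ':/655', group 2 = 'P3lU_y!..75nBmL1o'.

'P3lU_y!..75nBmL1o'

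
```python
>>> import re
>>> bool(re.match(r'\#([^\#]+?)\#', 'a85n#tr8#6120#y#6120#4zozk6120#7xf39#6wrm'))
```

False

`re.match` only tries the pattern at the start of the string.
Here the string doesn't start with a match, so the call returns None, and `bool(None)` is False.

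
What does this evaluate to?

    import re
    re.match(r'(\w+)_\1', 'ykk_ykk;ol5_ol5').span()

`re.match` won't scan ahead — the pattern has to work from the very first character.
The match spans [0:7] → 'ykk_ykk'.

(0, 7)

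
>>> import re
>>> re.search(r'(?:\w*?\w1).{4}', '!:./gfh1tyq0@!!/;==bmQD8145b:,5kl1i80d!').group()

'gfh1tyq0'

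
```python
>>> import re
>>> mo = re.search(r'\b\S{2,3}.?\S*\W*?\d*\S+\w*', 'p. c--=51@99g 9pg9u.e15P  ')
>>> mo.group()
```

'p. c--=51@99g 9pg9u.e15P'

This matches a word boundary (`\b`, zero-width); then 2 to 3 of a non-whitespace character, then optionally any character; then zero or more of a non-whitespace character, then zero or more of a non-word character (lazy), then zero or more of a digit; then one or more of a non-whitespace character; then zero or more of a word character.
The match spans [0:24] → 'p. c--=51@99g 9pg9u.e15P'.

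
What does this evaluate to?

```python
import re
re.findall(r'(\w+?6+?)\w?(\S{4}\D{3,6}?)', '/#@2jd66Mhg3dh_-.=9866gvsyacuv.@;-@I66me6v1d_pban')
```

2 groups means each result is a tuple of 2 captured strings — 3 here.

[('2jd6', 'Mhg3dh_'), ('986', 'gvsyacu'), ('I66', 'e6v1d_p')]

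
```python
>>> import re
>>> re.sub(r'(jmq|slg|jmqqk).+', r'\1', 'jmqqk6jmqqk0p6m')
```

'jmq'

Branches in `(...|...)` are attempted left-to-right; the first branch that allows the whole pattern to succeed is taken.
Each match is replaced using the text its own group 1 captured.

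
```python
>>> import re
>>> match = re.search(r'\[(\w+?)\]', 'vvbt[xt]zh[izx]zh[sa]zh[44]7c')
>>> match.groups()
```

('xt',)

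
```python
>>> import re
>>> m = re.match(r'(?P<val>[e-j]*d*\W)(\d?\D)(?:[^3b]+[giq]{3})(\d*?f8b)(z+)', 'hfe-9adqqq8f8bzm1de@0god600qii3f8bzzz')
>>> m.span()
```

This matches zero or more of a character in [e-j], then zero or more of a literal 'd', then a non-word character (captured as 'val'); then optionally a digit, then a non-digit (captured); then one or more of any character except [3b], then exactly 3 of one of [giq] (non-capturing group); then zero or more of a digit (lazy), then the literal 'f8b' (captured); then one or more of a literal 'z' (captured).
`match` is anchored at position 0; if the pattern doesn't fit there, it returns None.
The match spans [0:15] → 'hfe-9adqqq8f8bz'.
Captured: group 1 = 'hfe-', group 2 = '9a', group 3 = '8f8b', group 4 = 'z'.

(0, 15)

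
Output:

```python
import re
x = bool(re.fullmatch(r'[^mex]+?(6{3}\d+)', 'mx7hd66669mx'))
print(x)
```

For `fullmatch`, every character of the input must be accounted for by the pattern.
Here the string isn't matched end-to-end, so the call returns None, and `bool(None)` is False.

False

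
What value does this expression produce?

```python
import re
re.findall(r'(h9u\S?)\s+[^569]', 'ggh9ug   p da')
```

['h9ug']

Pattern: the literal 'h9u', then optionally a non-whitespace character (captured); then one or more of whitespace; then any character except [569].
With a single group, `findall` returns only what that group captured — 1 item.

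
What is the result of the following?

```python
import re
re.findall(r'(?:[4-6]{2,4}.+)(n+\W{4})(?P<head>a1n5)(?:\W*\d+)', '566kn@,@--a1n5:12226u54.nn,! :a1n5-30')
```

[('n,! :', 'a1n5')]

Pattern: 2 to 4 of a character in [4-6], then one or more of any character (non-capturing group); then one or more of the literal 'n', then exactly 4 of a non-word character (captured); then the literal 'a1', then the literal 'n5' (captured as 'head'); then zero or more of a non-word character, then one or more of a digit (non-capturing group).
Matches: at [0:37] match '566kn@,@--a1n5:12226u54.nn,! :a1n5-30', groups = ('n,! :', 'a1n5').
2 groups means the one result is a tuple of 2 captured strings — 1 here.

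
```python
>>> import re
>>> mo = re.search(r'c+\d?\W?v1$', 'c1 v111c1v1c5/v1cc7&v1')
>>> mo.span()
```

(16, 22)

Pattern: one or more of a literal 'c'; then optionally a digit, then optionally a non-word character, then the literal 'v1'; then anchored at the end.
`re.search` scans for the first position where the pattern succeeds.
The match spans [16:22] → 'cc7&v1'.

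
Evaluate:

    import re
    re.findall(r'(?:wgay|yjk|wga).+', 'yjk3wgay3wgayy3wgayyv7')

['yjk3wgay3wgayy3wgayyv7']

Matches: at [0:22] → 'yjk3wgay3wgayy3wgayyv7'.
`findall` yields the raw match text (1 of them) because the pattern has no groups.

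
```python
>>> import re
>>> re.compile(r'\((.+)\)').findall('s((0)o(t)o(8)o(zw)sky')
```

['(0)o(t)o(8)o(zw']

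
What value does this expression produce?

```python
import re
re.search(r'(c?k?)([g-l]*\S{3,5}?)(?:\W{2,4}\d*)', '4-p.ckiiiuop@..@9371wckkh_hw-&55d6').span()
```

The pattern matches optionally the literal 'c', then optionally the literal 'k' (captured); then zero or more of a character in [g-l], then 3 to 5 of a non-whitespace character (lazy) (captured); then 2 to 4 of a non-word character, then zero or more of a digit (non-capturing group).
The match spans [4:20] → 'ckiiiuop@..@9371'.

(4, 20)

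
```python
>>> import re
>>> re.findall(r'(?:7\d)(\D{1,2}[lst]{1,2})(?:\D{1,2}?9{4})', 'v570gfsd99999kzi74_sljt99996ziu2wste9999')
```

The pattern matches the literal '7', then a digit (non-capturing group); then 1 to 2 of a non-digit, then 1 to 2 of one of [lst] (captured); then 1 to 2 of a non-digit (lazy), then exactly 4 of a literal '9' (non-capturing group).
Walking the string: at [2:12] match '70gfsd9999', group 1 = 'gfs'; at [16:27] match '74_sljt9999', group 1 = '_sl'.
One capturing group, so `findall` returns just the captured substring from each match — 2 in all.

['gfs', '_sl']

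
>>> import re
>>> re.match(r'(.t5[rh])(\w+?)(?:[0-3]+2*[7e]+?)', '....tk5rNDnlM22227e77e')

The pattern matches any character, then the literal 't5', then one of [rh] (captured); then one or more of a word character (lazy) (captured); then one or more of a character in [0-3], then zero or more of the literal '2', then one or more of one of [7e] (lazy) (non-capturing group).
`re.match` only tries the pattern at the start of the string.
Here the pattern fails at index 0, so the call returns None.

None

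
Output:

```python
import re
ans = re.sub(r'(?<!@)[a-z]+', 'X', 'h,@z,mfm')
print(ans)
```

`(?!…)`/`(?<!…)` only lets a position through if the neighbouring text does NOT match; no characters are consumed.
Every occurrence is swapped for 'X'.

X,@z,X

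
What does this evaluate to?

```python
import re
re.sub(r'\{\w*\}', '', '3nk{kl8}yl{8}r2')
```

'3nkylr2'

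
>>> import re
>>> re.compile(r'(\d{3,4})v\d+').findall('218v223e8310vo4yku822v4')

['218', '822']

This matches 3 to 4 of a digit (captured); then the literal 'v', then one or more of a digit.
Matches: at [0:7] match '218v223', group 1 = '218'; at [18:23] match '822v4', group 1 = '822'.
One capturing group, so `findall` returns just the captured substring from each match — 2 in all.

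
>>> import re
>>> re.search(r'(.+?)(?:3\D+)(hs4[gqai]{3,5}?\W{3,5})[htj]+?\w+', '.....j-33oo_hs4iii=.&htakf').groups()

('.....j-3', 'hs4iii=.&')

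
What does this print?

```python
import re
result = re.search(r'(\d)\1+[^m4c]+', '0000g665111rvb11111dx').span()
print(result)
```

`\1` has to match the exact text group 1 already captured.
`re.search` tries every starting position until one works.
The match spans [0:21] → '0000g665111rvb11111dx'.
Captured: group 1 = '0'.

(0, 21)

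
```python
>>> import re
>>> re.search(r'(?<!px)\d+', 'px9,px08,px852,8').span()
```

(7, 8)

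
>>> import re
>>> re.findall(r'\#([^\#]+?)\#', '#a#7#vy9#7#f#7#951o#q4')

['a', 'vy9', 'f', '951o']

One capturing group, so `findall` returns just the captured substring from each match — 4 in all.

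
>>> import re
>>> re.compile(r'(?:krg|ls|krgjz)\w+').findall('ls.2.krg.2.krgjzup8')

['krgjzup8']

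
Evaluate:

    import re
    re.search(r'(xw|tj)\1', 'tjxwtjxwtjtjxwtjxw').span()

After group 1 captures some text, `\1` only succeeds where that same text appears again.
The match spans [8:12] → 'tjtj'.

(8, 12)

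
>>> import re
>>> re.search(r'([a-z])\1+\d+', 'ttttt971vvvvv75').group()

A backreference is literal: `\1` must see the identical characters the first group matched.
`search` walks the string left to right and returns the first match it finds.
The match spans [0:8] → 'ttttt971'.
Captured: group 1 = 't'.

'ttttt971'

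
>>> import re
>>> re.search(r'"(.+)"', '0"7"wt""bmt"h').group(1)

The match spans [1:12] → '"7"wt""bmt"'.
Captured: group 1 = '7"wt""bmt'.

'7"wt""bmt'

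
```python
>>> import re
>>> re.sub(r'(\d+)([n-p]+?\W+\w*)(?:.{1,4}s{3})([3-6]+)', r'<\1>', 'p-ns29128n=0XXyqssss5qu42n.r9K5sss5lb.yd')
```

'p-ns<29128>qu<42>lb.yd'

This matches one or more of a digit (captured); then one or more of a character in [n-p] (lazy), then one or more of a non-word character, then zero or more of a word character (captured); then 1 to 4 of any character, then exactly 3 of the literal 's' (non-capturing group); then one or more of a character in [3-6] (captured).
Matches: at [4:21] → '29128n=0XXyqssss5'; at [23:35] → '42n.r9K5sss5'.
`\1` in the replacement pulls in group 1's text for each match.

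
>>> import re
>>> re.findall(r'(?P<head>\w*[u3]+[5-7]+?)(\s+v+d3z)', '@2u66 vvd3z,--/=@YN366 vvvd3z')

[('2u66', ' vvd3z'), ('YN366', ' vvvd3z')]

Pattern: zero or more of a word character, then one or more of one of [u3], then one or more of a character in [5-7] (lazy) (captured as 'head'); then one or more of whitespace, then one or more of the literal 'v', then the literal 'd3z' (captured).
Multiple groups make `findall` return tuples — one 2-tuple for each match.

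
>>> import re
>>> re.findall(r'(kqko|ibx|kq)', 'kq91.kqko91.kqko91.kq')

The regex engine tests alternatives in the order written; an earlier branch that matches wins even if a later one would match more.
One capturing group, so `findall` returns just the captured substring from each match — 4 in all.

['kq', 'kqko', 'kqko', 'kq']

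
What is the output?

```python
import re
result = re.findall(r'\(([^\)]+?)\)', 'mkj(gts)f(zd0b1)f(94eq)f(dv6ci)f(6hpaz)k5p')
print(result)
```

['gts', 'zd0b1', '94eq', 'dv6ci', '6hpaz']

One capturing group, so `findall` returns just the captured substring from each match — 5 in all.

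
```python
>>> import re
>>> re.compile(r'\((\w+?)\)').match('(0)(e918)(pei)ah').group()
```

'(0)'

`re.match` only tries the pattern at the start of the string.
The match spans [0:3] → '(0)'.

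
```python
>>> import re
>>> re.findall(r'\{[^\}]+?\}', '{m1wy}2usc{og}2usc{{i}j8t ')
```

Scanning left to right: at [0:6] → '{m1wy}'; at [10:14] → '{og}'; at [18:22] → '{{i}'.
With no groups in the pattern, `findall` gives back each whole match — 3 here.

['{m1wy}', '{og}', '{{i}']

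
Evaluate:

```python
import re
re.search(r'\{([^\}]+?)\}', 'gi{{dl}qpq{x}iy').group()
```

`re.search` scans for the first position where the pattern succeeds.
The match spans [2:7] → '{{dl}'.
Captured: group 1 = '{dl'.

'{{dl}'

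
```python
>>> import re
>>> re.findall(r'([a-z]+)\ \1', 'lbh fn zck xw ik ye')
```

Because there's exactly one group, `findall` drops the full match and keeps group 1 from each hit.
Nothing in the string satisfies the pattern, so the list is empty.

[]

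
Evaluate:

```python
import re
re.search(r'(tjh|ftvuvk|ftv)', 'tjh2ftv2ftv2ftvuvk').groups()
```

`search` walks the string left to right and returns the first match it finds.
The match spans [0:3] → 'tjh'.
Captured: group 1 = 'tjh'.

('tjh',)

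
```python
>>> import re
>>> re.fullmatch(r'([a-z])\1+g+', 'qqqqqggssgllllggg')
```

A backreference is literal: `\1` must see the identical characters the first group matched.
For `fullmatch`, every character of the input must be accounted for by the pattern.
Here the pattern can't cover the whole string, so the call returns None.

None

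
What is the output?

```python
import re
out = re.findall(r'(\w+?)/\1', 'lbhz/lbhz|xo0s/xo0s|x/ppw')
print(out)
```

['lbhz', 'xo0s']

The backreference `\1` re-matches whatever the first group consumed, character for character.
Scanning left to right: at [0:9] match 'lbhz/lbhz', group 1 = 'lbhz'; at [10:19] match 'xo0s/xo0s', group 1 = 'xo0s'.
One capturing group, so `findall` returns just the captured substring from each match — 2 in all.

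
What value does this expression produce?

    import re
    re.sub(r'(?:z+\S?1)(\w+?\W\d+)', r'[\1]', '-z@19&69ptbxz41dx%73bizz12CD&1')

Pattern: one or more of the literal 'z', then optionally a non-whitespace character, then a literal '1' (non-capturing group); then one or more of a word character (lazy), then a non-word character, then one or more of a digit (captured).
Each match is replaced using the text its own group 1 captured.

'-[9&69]ptbx[dx%73]bi[2CD&1]'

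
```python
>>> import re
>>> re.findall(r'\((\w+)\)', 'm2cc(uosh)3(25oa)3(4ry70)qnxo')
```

['uosh', '25oa', '4ry70']

Because there's exactly one group, `findall` drops the full match and keeps group 1 from each hit.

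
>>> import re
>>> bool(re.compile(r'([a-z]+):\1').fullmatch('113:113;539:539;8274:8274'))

False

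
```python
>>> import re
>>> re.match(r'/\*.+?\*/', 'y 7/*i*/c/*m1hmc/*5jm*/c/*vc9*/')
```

None

With `match`, the pattern is implicitly anchored at the beginning.
Here the string doesn't start with a match, so the call returns None.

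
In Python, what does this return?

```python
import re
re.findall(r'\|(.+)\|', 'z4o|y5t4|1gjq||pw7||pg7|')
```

['y5t4|1gjq||pw7||pg7']

Matches: at [3:24] match '|y5t4|1gjq||pw7||pg7|', group 1 = 'y5t4|1gjq||pw7||pg7'.
`findall` collects group 1 from the one match (1 total).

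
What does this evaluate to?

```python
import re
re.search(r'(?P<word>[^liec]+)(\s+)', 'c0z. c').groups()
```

This matches one or more of any character except [liec] (captured as 'word'); then one or more of whitespace (captured).
`search` walks the string left to right and returns the first match it finds.
The match spans [1:5] → '0z. '.
Captured: group 1 = '0z.', group 2 = ' '.

('0z.', ' ')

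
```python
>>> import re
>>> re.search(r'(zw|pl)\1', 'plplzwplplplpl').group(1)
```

`\1` has to match the exact text group 1 already captured.
`search` walks the string left to right and returns the first match it finds.
The match spans [0:4] → 'plpl'.
Captured: group 1 = 'pl'.

'pl'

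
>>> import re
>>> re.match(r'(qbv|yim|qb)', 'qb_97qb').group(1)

The match spans [0:2] → 'qb'.
Captured: group 1 = 'qb'.

'qb'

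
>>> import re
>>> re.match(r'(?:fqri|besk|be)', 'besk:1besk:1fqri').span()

(0, 4)

`re.match` only tries the pattern at the start of the string.
The match spans [0:4] → 'besk'.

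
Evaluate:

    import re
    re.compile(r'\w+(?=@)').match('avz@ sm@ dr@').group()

Because the assertion is zero-width, the text it checks is not consumed and won't appear in the result.
`match` is anchored at position 0; if the pattern doesn't fit there, it returns None.
The match spans [0:3] → 'avz'.

'avz'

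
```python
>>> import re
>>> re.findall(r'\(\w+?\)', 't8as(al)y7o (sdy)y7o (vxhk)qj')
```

['(al)', '(sdy)', '(vxhk)']

Walking the string: at [4:8] → '(al)'; at [12:17] → '(sdy)'; at [21:27] → '(vxhk)'.
`findall` yields the raw match text (3 of them) because the pattern has no groups.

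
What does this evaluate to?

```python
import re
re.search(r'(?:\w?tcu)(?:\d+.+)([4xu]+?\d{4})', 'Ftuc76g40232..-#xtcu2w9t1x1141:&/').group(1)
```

The match spans [16:30] → 'xtcu2w9t1x1141'.
Captured: group 1 = 'x1141'.

'x1141'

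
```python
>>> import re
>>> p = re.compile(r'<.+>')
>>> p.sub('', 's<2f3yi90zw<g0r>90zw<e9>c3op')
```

'sc3op'

Matches: at [1:24] → '<2f3yi90zw<g0r>90zw<e9>'.
Each match is replaced by ''.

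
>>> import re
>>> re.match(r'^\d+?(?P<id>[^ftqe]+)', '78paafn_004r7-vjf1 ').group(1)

Pattern: anchored at the start of the string; then one or more of a digit (lazy); then one or more of any character except [ftqe] (captured as 'id').
Lazy quantifiers expand one character at a time until the remainder of the pattern can match.
With `match`, the pattern is implicitly anchored at the beginning.
The match spans [0:5] → '78paa'.
Captured: group 1 = '8paa'.

'8paa'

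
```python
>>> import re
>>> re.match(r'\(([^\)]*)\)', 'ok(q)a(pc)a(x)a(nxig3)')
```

None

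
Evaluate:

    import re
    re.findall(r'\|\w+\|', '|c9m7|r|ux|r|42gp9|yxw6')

Since nothing is captured, `findall` lists the 3 matched substrings directly.

['|c9m7|', '|ux|', '|42gp9|']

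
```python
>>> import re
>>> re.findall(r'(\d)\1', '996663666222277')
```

['9', '6', '6', '2', '2', '7']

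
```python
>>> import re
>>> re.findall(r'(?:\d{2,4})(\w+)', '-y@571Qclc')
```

['Qclc']

Pattern: 2 to 4 of a digit (non-capturing group); then one or more of a word character (captured).
Walking the string: at [3:10] match '571Qclc', group 1 = 'Qclc'.
With a single group, `findall` returns only what that group captured — 1 item.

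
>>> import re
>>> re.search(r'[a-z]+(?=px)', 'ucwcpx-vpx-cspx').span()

The `(?=…)`/`(?<=…)` assertion just peeks at neighbouring text; it doesn't advance the match position.
The match spans [0:4] → 'ucwc'.

(0, 4)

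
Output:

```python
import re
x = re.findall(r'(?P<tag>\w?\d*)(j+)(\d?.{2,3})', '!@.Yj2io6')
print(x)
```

[('Y', 'j', '2io6')]

The pattern matches optionally a word character, then zero or more of a digit (captured as 'tag'); then one or more of a literal 'j' (captured); then optionally a digit, then 2 to 3 of any character (captured).
Scanning left to right: at [3:9] match 'Yj2io6', groups = ('Y', 'j', '2io6').
3 groups means the one result is a tuple of 3 captured strings — 1 here.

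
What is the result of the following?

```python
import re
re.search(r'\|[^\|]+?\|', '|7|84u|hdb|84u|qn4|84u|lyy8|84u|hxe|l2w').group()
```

The match spans [0:3] → '|7|'.

'|7|'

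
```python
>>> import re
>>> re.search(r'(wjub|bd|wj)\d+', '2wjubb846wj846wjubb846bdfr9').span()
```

(9, 14)

`search` walks the string left to right and returns the first match it finds.
The match spans [9:14] → 'wj846'.
Captured: group 1 = 'wj'.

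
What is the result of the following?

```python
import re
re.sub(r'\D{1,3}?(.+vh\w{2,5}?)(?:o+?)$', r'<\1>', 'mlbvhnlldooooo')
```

This matches 1 to 3 of a non-digit (lazy); then one or more of any character, then the literal 'vh', then 2 to 5 of a word character (lazy) (captured); then one or more of a literal 'o' (lazy) (non-capturing group); then anchored at the end.
Lazy quantifiers expand one character at a time until the remainder of the pattern can match.
Matches: at [0:14] → 'mlbvhnlldooooo'.
Each match is replaced using the text its own group 1 captured.

'<lbvhnlld>'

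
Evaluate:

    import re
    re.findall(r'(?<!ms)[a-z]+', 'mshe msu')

The negative lookaround is zero-width — it rules out positions where the adjacent text would match, without consuming anything.
`findall` yields the raw match text (2 of them) because the pattern has no groups.

['mshe', 'msu']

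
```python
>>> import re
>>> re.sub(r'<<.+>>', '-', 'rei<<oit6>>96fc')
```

'rei-96fc'

Matches: at [3:11] → '<<oit6>>'.
`sub` substitutes '-' at each match site.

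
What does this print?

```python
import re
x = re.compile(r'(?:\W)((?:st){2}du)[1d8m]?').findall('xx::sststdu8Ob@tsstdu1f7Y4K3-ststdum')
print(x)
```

The pattern matches a non-word character (non-capturing group); then the literal 'st' repeated 2 times, then the literal 'du' (captured); then optionally one of [1d8m].
Scanning left to right: at [28:36] match '-ststdum', group 1 = 'ststdu'.
With a single group, `findall` returns only what that group captured — 1 item.

['ststdu']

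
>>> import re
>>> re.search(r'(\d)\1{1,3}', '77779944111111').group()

'7777'

`\1` is not a pattern — it's the concrete string captured by group 1, re-applied verbatim.
`search` walks the string left to right and returns the first match it finds.
The match spans [0:4] → '7777'.
Captured: group 1 = '7'.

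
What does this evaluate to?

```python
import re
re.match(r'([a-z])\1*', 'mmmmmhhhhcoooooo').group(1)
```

'm'

The match spans [0:5] → 'mmmmm'.
Captured: group 1 = 'm'.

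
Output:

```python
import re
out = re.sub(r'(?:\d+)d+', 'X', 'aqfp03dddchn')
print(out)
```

aqfpXchn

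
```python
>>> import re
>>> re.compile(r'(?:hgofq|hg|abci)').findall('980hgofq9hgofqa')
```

Branches in `(...|...)` are attempted left-to-right; the first branch that allows the whole pattern to succeed is taken.
With no groups in the pattern, `findall` gives back each whole match — 2 here.

['hgofq', 'hgofq']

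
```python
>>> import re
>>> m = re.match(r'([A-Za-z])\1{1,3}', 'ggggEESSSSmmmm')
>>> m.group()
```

'gggg'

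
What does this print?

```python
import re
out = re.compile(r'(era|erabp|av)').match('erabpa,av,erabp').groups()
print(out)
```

('era',)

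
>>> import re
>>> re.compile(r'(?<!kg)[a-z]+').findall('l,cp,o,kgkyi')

The negative lookaround is zero-width — it rules out positions where the adjacent text would match, without consuming anything.
With no groups in the pattern, `findall` gives back each whole match — 4 here.

['l', 'cp', 'o', 'kgkyi']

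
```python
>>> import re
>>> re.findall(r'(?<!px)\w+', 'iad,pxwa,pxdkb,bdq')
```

['iad', 'pxwa', 'pxdkb', 'bdq']

`(?!…)`/`(?<!…)` only lets a position through if the neighbouring text does NOT match; no characters are consumed.
No capturing groups, so `findall` returns the 4 full match strings.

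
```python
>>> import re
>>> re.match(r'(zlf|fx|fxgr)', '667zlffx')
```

`re.match` won't scan ahead — the pattern has to work from the very first character.
Here position 0 doesn't satisfy it, so the call returns None.

None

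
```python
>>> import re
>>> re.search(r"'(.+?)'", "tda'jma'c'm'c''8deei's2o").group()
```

Unlike `match`, `search` isn't anchored — it looks for the pattern anywhere in the string.
The match spans [3:8] → "'jma'".
Captured: group 1 = 'jma'.

"'jma'"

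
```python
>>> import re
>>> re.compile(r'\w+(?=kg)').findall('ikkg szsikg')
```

['ik', 'szsi']

The positive lookaround only admits positions where the adjacent text matches; those characters stay outside the span.
`findall` yields the raw match text (2 of them) because the pattern has no groups.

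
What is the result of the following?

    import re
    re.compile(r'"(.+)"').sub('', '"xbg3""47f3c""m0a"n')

`sub` substitutes '' at each match site.

'n'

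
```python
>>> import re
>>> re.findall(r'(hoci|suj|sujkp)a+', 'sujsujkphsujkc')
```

[]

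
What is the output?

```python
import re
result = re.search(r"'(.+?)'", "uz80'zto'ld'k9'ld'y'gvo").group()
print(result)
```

The match spans [4:9] → "'zto'".

'zto'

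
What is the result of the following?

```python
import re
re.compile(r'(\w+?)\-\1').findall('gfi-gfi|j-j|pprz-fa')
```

A backreference is literal: `\1` must see the identical characters the first group matched.
Matches: at [0:7] match 'gfi-gfi', group 1 = 'gfi'; at [8:11] match 'j-j', group 1 = 'j'.
With a single group, `findall` returns only what that group captured — 2 items.

['gfi', 'j']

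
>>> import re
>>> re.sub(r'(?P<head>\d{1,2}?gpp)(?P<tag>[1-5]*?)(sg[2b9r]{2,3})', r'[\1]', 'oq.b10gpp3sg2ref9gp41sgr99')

'oq.b[10gpp]ef9gp41sgr99'

This matches 1 to 2 of a digit (lazy), then the literal 'gpp' (captured as 'head'); then zero or more of a character in [1-5] (lazy) (captured as 'tag'); then the literal 'sg', then 2 to 3 of one of [2b9r] (captured).
Matches: at [4:14] → '10gpp3sg2r'.
The replacement refers to a captured group, so each match is rewritten using its own captured text.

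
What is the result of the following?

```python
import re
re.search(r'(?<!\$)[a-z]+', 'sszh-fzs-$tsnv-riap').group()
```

'sszh'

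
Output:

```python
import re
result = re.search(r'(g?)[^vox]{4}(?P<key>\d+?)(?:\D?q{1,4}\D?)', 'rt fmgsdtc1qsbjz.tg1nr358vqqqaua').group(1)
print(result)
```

This matches optionally a literal 'g' (captured); then exactly 4 of any character except [vox]; then one or more of a digit (lazy) (captured as 'key'); then optionally a non-digit, then 1 to 4 of the literal 'q', then optionally a non-digit (non-capturing group).
`re.search` tries every starting position until one works.
The match spans [5:13] → 'gsdtc1qs'.
Captured: group 1 = 'g', group 2 = '1'.

g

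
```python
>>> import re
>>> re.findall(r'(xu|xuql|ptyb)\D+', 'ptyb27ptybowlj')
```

With a single group, `findall` returns only what that group captured — 1 item.

['ptyb']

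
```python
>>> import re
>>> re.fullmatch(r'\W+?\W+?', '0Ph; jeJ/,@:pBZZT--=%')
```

Pattern: one or more of a non-word character (lazy); then one or more of a non-word character (lazy).
For `fullmatch`, every character of the input must be accounted for by the pattern.
Here the pattern can't cover the whole string, so the call returns None.

None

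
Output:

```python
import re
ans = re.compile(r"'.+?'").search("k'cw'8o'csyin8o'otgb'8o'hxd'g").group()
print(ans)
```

'cw'

`re.search` scans for the first position where the pattern succeeds.
The match spans [1:5] → "'cw'".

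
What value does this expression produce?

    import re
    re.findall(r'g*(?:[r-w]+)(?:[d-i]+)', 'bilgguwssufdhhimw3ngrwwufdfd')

This matches zero or more of a literal 'g'; then one or more of a character in [r-w] (non-capturing group); then one or more of a character in [d-i] (non-capturing group).
Matches: at [3:15] → 'gguwssufdhhi'; at [19:28] → 'grwwufdfd'.
`findall` yields the raw match text (2 of them) because the pattern has no groups.

['gguwssufdhhi', 'grwwufdfd']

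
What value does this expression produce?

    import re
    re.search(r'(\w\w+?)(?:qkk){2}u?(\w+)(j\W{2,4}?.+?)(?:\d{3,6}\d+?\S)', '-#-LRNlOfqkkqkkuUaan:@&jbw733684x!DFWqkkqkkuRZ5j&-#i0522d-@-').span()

(34, 57)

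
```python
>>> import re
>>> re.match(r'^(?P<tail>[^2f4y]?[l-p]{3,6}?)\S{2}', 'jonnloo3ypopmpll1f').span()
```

(0, 6)

Pattern: anchored at the start of the string; then optionally any character except [2f4y], then 3 to 6 of a character in [l-p] (lazy) (captured as 'tail'); then exactly 2 of a non-whitespace character.
Because the quantifier is non-greedy, it stops expanding at the earliest point where the rest of the pattern can succeed.
`re.match` only tries the pattern at the start of the string.
The match spans [0:6] → 'jonnlo'.
Captured: group 1 = 'jonn'.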